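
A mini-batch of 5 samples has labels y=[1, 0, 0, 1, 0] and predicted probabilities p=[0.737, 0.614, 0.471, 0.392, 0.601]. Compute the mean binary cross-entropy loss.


L[0] = -ln(0.737) = 0.3052
L[1] = -ln(1-0.614) = -ln(0.386) = 0.9519
L[2] = -ln(1-0.471) = -ln(0.529) = 0.6368
L[3] = -ln(0.392) = 0.9365
L[4] = -ln(1-0.601) = -ln(0.399) = 0.9188
mean = (0.3052 + 0.9519 + 0.6368 + 0.9365 + 0.9188)/5 = 0.7498

0.7498


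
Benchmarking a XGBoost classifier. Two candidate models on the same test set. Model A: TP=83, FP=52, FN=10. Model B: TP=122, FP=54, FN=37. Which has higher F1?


Model A: P=83/135=0.6148, R=83/93=0.8925, F1=2PR/(P+R)=2TP/(2TP+FP+FN)=166/228=0.7281
Model B: P=122/176=0.6932, R=122/159=0.7673, F1=2PR/(P+R)=2TP/(2TP+FP+FN)=244/335=0.7284
0.7281 < 0.7284 → Model B

Model B


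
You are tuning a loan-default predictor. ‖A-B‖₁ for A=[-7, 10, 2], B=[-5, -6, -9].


d = |-7+ 5| + |10+ 6| + |2+ 9|
  = 2 + 16 + 11
  = 29

29


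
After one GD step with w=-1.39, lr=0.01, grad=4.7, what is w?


w_new = w - α·∇
= -1.39 - 0.01·4.7
= -1.39 - 0.047
= -1.437

-1.437


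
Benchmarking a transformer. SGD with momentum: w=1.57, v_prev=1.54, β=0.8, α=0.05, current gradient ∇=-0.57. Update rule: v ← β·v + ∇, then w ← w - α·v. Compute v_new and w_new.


v_new = 0.8·1.54 - 0.57 = 1.232 - 0.57 = 0.662
w_new = 1.57 - 0.05·0.662 = 1.57 - 0.0331 = 1.5369

v_new=0.662, w_new=1.5369


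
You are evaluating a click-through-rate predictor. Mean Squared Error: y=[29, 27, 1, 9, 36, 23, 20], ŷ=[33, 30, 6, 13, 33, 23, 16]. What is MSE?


Squared errors: (29-33)²=16, (27-30)²=9, (1-6)²=25, (9-13)²=16, (36-33)²=9, (23-23)²=0, (20-16)²=16
Sum = 91
MSE = 91/7 = 13

13


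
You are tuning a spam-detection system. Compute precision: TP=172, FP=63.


Precision = TP/(TP+FP)
= 172/(172+63)
= 172/235 = 73.19%

73.19%


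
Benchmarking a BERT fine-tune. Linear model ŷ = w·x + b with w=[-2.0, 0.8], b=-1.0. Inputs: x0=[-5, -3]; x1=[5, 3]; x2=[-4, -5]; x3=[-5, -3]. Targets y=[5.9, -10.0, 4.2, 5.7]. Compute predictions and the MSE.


ŷ0 = (-2.0)·(-5) + (0.8)·(-3) - 1.0 = 6.6
ŷ1 = (-2.0)·(5) + (0.8)·(3) - 1.0 = -8.6
ŷ2 = (-2.0)·(-4) + (0.8)·(-5) - 1.0 = 3.0
ŷ3 = (-2.0)·(-5) + (0.8)·(-3) - 1.0 = 6.6
errors² = [0.49, 1.96, 1.44, 0.81]
MSE = 4.7000/4 = 1.175

1.175


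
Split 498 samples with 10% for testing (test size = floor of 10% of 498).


Test = ⌊498·10/100⌋ = 49
Train = 498 - 49 = 449

Train: 449, Test: 49


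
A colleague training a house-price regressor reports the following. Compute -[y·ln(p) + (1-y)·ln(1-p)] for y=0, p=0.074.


BCE = -[y·ln(p) + (1-y)·ln(1-p)]
= -0 - 1·ln(1-0.074)
= -ln(0.926) = 0.0769

0.0769


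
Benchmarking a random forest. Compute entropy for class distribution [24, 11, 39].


Probabilities: [24/74, 11/74, 39/74] ≈ [0.3243, 0.1486, 0.527]
H = -((24/74)·log₂(24/74) + (11/74)·log₂(11/74) + (39/74)·log₂(39/74))
  = 1.4226 bits

1.4226 bits


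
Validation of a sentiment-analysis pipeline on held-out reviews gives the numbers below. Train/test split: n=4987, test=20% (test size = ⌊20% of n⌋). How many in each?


Test = ⌊4987·20/100⌋ = 997
Train = 4987 - 997 = 3990

Train: 3990, Test: 997


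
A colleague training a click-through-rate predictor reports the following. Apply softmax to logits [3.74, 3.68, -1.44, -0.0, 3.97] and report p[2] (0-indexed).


Exponentials: e^3.74=42.098, e^3.68=39.6464, e^-1.44=0.2369, e^-0.0=1, e^3.97=52.9845
Sum = 135.9658
Softmax = [0.3096, 0.2916, 0.0017, 0.0074, 0.3897]
p[2] = 0.2369/135.9658 = 0.0017

0.0017


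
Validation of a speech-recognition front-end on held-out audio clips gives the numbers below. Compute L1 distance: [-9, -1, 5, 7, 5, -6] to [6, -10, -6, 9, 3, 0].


d = |-9-6| + |-1+ 10| + |5+ 6| + |7-9| + |5-3| + |-6-0|
  = 15 + 9 + 11 + 2 + 2 + 6
  = 45

45


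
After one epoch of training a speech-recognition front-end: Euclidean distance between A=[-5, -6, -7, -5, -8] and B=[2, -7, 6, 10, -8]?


d = √((-5-2)² + (-6+ 7)² + (-7-6)² + (-5-10)² + (-8+ 8)²)
  = √(49 + 1 + 169 + 225 + 0)
  = √444 = 21.0713

21.0713


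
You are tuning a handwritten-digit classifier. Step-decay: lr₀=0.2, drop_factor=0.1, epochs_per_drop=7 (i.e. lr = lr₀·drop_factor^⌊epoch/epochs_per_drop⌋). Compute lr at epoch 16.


n_drops = ⌊16/7⌋ = 2
lr = 0.2·0.1^2 = 0.2·0.01 = 0.002

0.002


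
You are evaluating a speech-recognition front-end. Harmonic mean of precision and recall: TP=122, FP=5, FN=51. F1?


Precision = 122/127 = 0.9606
Recall = 122/173 = 0.7052
F1 = 2·P·R/(P+R) = 2·TP/(2·TP+FP+FN) = 244/(244+5+51) = 244/300 = 0.8133

0.8133


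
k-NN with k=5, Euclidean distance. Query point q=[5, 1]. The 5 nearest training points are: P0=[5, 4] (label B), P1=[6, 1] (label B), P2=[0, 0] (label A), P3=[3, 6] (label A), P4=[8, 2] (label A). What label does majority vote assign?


d(q,P0) = 3.0  (label B)
d(q,P1) = 1.0  (label B)
d(q,P2) = 5.099  (label A)
d(q,P3) = 5.3852  (label A)
d(q,P4) = 3.1623  (label A)
Votes: A=3, B=2
Majority → A

A


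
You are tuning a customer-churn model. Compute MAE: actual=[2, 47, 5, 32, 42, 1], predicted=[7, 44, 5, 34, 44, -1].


Absolute errors: |2-7|=5, |47-44|=3, |5-5|=0, |32-34|=2, |42-44|=2, |1+ 1|=2
Sum = 14
MAE = 14/6 = 7/3

7/3


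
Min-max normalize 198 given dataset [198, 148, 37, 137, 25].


min=25, max=198
(198-25)/(198-25) = 173/173 = 1.0

1.0


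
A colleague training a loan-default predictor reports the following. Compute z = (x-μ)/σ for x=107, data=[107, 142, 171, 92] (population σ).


μ = 128, σ = 30.749
z = (107 - 128)/30.749 = -0.6829

-0.6829


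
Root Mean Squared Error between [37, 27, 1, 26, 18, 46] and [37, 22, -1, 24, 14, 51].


MSE = 74/6 = 12.3333
RMSE = √(74/6) = 3.5119

3.5119


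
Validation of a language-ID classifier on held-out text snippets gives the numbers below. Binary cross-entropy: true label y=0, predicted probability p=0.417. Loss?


BCE = -[y·ln(p) + (1-y)·ln(1-p)]
= -0 - 1·ln(1-0.417)
= -ln(0.583) = 0.5396

0.5396


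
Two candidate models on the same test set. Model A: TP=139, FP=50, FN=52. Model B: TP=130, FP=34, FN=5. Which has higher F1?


Model A: P=139/189=0.7354, R=139/191=0.7277, F1=2PR/(P+R)=2TP/(2TP+FP+FN)=278/380=0.7316
Model B: P=130/164=0.7927, R=130/135=0.963, F1=2PR/(P+R)=2TP/(2TP+FP+FN)=260/299=0.8696
0.7316 < 0.8696 → Model B

Model B


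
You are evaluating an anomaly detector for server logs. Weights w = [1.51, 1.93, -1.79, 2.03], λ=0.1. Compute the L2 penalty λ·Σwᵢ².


‖w‖₂² = (1.51)² + (1.93)² + (-1.79)² + (2.03)²
     = 2.2801 + 3.7249 + 3.2041 + 4.1209
     = 13.33
λ·‖w‖₂² = 0.1·13.33 = 1.333

1.333


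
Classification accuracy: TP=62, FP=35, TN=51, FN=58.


Accuracy = (TP+TN)/(TP+TN+FP+FN)
= (62+51)/(206)
= 113/206 = 54.85%

54.85%


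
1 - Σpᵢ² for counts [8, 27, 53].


Probabilities: [8/88, 27/88, 53/88] ≈ [0.0909, 0.3068, 0.6023]
Σpᵢ² = (64 + 729 + 2809)/88² = 3602/7744
Gini = 1 - Σpᵢ² = 1 - 3602/7744 = 0.5349

0.5349


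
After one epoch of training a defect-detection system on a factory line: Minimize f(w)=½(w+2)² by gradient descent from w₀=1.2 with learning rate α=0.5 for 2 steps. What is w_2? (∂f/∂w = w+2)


step 1: grad = 1.2+2 = 3.2; w = 1.2 - 0.5·(3.2) = -0.4
step 2: grad = -0.4+2 = 1.6; w = -0.4 - 0.5·(1.6) = -1.2

-1.2


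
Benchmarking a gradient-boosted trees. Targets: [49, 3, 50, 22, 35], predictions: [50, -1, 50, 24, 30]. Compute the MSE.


Squared errors: (49-50)²=1, (3+ 1)²=16, (50-50)²=0, (22-24)²=4, (35-30)²=25
Sum = 46
MSE = 46/5 = 46/5

46/5


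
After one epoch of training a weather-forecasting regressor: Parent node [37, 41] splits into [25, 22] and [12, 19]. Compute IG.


Parent = [37, 41], H_parent = 0.9981
H_left = 0.9971 (n=47), H_right = 0.9629 (n=31)
H_children = (47/78)·0.9971 + (31/78)·0.9629 = 0.9835
IG = 0.9981 - 0.9835 = 0.0146

0.0146


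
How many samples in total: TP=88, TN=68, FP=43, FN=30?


Total = TP + TN + FP + FN
= 88 + 68 + 43 + 30
= 229
(Predicted positive: 131, predicted negative: 98)

229


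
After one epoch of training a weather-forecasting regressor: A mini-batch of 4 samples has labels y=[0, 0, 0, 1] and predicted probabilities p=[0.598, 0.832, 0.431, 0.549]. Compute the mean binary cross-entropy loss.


L[0] = -ln(1-0.598) = -ln(0.402) = 0.9113
L[1] = -ln(1-0.832) = -ln(0.168) = 1.7838
L[2] = -ln(1-0.431) = -ln(0.569) = 0.5639
L[3] = -ln(0.549) = 0.5997
mean = (0.9113 + 1.7838 + 0.5639 + 0.5997)/4 = 0.9647

0.9647


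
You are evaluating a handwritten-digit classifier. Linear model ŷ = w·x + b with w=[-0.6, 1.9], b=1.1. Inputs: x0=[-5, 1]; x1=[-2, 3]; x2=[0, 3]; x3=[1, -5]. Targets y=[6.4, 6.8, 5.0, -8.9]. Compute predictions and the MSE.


ŷ0 = (-0.6)·(-5) + (1.9)·(1) + 1.1 = 6.0
ŷ1 = (-0.6)·(-2) + (1.9)·(3) + 1.1 = 8.0
ŷ2 = (-0.6)·(0) + (1.9)·(3) + 1.1 = 6.8
ŷ3 = (-0.6)·(1) + (1.9)·(-5) + 1.1 = -9.0
errors² = [0.16, 1.44, 3.24, 0.01]
MSE = 4.8500/4 = 1.2125

1.2125


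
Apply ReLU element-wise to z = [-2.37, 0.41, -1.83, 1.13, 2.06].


ReLU(-2.37) = max(0, -2.37) = 0.0
ReLU(0.41) = max(0, 0.41) = 0.41
ReLU(-1.83) = max(0, -1.83) = 0.0
ReLU(1.13) = max(0, 1.13) = 1.13
ReLU(2.06) = max(0, 2.06) = 2.06
result = [0.0, 0.41, 0.0, 1.13, 2.06]

[0.0, 0.41, 0.0, 1.13, 2.06]


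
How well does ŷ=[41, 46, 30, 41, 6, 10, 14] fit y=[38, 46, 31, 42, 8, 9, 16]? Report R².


ȳ = 27.1429
SS_res = Σ(y-ŷ)² = 20
SS_tot = Σ(y-ȳ)² = 1528.86
R² = 1 - SS_res/SS_tot = 1 - 0.0131 = 0.9869

0.9869


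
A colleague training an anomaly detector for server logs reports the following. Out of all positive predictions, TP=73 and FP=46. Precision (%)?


Precision = TP/(TP+FP)
= 73/(73+46)
= 73/119 = 61.34%

61.34%


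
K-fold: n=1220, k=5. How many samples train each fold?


Fold size = 1220/5 = 244
Training per fold = 1220 - 244 = 976

976


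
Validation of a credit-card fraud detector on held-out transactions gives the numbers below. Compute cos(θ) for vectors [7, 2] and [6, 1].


A·B = 7·6 + 2·1 = 44
‖A‖ = √53 = 7.2801, ‖B‖ = √37 = 6.0828
cos = 44/(√53·√37) = 44/√1961 = 0.9936

0.9936


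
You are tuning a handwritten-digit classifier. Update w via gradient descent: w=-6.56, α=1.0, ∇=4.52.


w_new = w - α·∇
= -6.56 - 1.0·4.52
= -6.56 - 4.52
= -11.08

-11.08


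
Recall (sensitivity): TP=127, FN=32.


Recall = TP/(TP+FN)
= 127/(127+32)
= 127/159 = 79.87%

79.87%


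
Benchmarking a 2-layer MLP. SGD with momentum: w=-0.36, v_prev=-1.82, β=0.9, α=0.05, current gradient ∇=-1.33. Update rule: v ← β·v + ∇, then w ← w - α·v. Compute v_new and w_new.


v_new = 0.9·-1.82 - 1.33 = -1.638 - 1.33 = -2.968
w_new = -0.36 - 0.05·-2.968 = -0.36 + 0.1484 = -0.2116

v_new=-2.968, w_new=-0.2116


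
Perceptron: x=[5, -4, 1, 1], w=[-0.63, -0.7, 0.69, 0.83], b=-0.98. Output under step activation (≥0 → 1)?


z = (5)·(-0.63) + (-4)·(-0.7) + (1)·(0.69) + (1)·(0.83) - 0.98
  = 0.19
step(z) = 1 (z≥0)

1


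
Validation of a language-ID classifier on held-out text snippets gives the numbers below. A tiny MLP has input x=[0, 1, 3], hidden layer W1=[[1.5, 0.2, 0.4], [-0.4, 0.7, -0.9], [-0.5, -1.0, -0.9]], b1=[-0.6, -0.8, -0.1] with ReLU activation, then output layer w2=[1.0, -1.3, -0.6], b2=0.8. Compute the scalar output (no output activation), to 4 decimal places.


z1[0] = (1.5)·(0) + (0.2)·(1) + (0.4)·(3) - 0.6 = 0.8
z1[1] = (-0.4)·(0) + (0.7)·(1) + (-0.9)·(3) - 0.8 = -2.8
z1[2] = (-0.5)·(0) + (-1.0)·(1) + (-0.9)·(3) - 0.1 = -3.8
h = ReLU(z1) = [0.8, 0.0, 0.0]
output = (1.0)·(0.8) + (-1.3)·(0.0) + (-0.6)·(0.0) + 0.8 = 1.6

1.6


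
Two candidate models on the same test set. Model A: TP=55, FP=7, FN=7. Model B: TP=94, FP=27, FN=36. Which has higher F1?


Model A: P=55/62=0.8871, R=55/62=0.8871, F1=2PR/(P+R)=2TP/(2TP+FP+FN)=110/124=0.8871
Model B: P=94/121=0.7769, R=94/130=0.7231, F1=2PR/(P+R)=2TP/(2TP+FP+FN)=188/251=0.749
0.8871 > 0.749 → Model A

Model A


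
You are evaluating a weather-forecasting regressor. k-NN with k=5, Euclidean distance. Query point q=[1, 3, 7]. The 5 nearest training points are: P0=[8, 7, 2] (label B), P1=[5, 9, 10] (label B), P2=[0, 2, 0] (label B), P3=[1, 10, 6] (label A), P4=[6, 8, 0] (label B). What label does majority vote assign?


d(q,P0) = 9.4868  (label B)
d(q,P1) = 7.8102  (label B)
d(q,P2) = 7.1414  (label B)
d(q,P3) = 7.0711  (label A)
d(q,P4) = 9.9499  (label B)
Votes: A=1, B=4
Majority → B

B


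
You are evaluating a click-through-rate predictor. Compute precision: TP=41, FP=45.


Precision = TP/(TP+FP)
= 41/(41+45)
= 41/86 = 47.67%

47.67%


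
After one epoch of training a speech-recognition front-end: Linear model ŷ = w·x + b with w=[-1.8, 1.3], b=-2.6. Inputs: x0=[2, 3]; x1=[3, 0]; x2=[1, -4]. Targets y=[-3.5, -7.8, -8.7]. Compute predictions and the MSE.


ŷ0 = (-1.8)·(2) + (1.3)·(3) - 2.6 = -2.3
ŷ1 = (-1.8)·(3) + (1.3)·(0) - 2.6 = -8.0
ŷ2 = (-1.8)·(1) + (1.3)·(-4) - 2.6 = -9.6
errors² = [1.44, 0.04, 0.81]
MSE = 2.2900/3 = 0.7633

0.7633


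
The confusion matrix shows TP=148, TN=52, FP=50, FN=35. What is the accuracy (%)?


Accuracy = (TP+TN)/(TP+TN+FP+FN)
= (148+52)/(285)
= 200/285 = 70.18%

70.18%


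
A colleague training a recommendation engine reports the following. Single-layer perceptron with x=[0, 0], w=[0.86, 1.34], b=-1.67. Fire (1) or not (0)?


z = (0)·(0.86) + (0)·(1.34) - 1.67
  = -1.67
step(z) = 0 (z<0)

0


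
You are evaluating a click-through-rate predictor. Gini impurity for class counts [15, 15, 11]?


Probabilities: [15/41, 15/41, 11/41] ≈ [0.3659, 0.3659, 0.2683]
Σpᵢ² = (225 + 225 + 121)/41² = 571/1681
Gini = 1 - Σpᵢ² = 1 - 571/1681 = 0.6603

0.6603


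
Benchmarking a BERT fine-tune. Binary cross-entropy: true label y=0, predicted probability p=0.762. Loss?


BCE = -[y·ln(p) + (1-y)·ln(1-p)]
= -0 - 1·ln(1-0.762)
= -ln(0.238) = 1.4355

1.4355


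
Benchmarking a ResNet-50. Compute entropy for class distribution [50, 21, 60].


Probabilities: [50/131, 21/131, 60/131] ≈ [0.3817, 0.1603, 0.458]
H = -((50/131)·log₂(50/131) + (21/131)·log₂(21/131) + (60/131)·log₂(60/131))
  = 1.4697 bits

1.4697 bits


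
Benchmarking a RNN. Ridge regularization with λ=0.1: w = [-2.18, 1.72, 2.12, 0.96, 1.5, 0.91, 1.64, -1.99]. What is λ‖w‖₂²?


‖w‖₂² = (-2.18)² + (1.72)² + (2.12)² + (0.96)² + (1.5)² + (0.91)² + (1.64)² + (-1.99)²
     = 4.7524 + 2.9584 + 4.4944 + 0.9216 + 2.25 + 0.8281 + 2.6896 + 3.9601
     = 22.8546
λ·‖w‖₂² = 0.1·22.8546 = 2.28546

2.28546


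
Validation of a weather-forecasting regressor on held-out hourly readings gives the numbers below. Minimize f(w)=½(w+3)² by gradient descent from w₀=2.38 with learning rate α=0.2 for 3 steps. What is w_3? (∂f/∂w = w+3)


step 1: grad = 2.38+3 = 5.38; w = 2.38 - 0.2·(5.38) = 1.304
step 2: grad = 1.304+3 = 4.304; w = 1.304 - 0.2·(4.304) = 0.4432
step 3: grad = 0.4432+3 = 3.4432; w = 0.4432 - 0.2·(3.4432) = -0.24544

-0.24544


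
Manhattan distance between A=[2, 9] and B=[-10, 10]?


d = |2+ 10| + |9-10|
  = 12 + 1
  = 13

13


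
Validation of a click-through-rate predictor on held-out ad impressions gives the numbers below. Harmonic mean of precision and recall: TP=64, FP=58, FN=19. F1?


Precision = 64/122 = 0.5246
Recall = 64/83 = 0.7711
F1 = 2·P·R/(P+R) = 2·TP/(2·TP+FP+FN) = 128/(128+58+19) = 128/205 = 0.6244

0.6244


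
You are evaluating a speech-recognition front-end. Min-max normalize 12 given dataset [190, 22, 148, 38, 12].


min=12, max=190
(12-12)/(190-12) = 0/178 = 0.0

0.0


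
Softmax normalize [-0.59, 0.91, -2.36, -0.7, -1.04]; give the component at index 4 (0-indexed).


Exponentials: e^-0.59=0.5543, e^0.91=2.4843, e^-2.36=0.0944, e^-0.7=0.4966, e^-1.04=0.3535
Sum = 3.9831
Softmax = [0.1392, 0.6237, 0.0237, 0.1247, 0.0887]
p[4] = 0.3535/3.9831 = 0.0887

0.0887


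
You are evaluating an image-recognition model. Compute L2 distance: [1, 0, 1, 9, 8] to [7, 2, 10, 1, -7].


d = √((1-7)² + (0-2)² + (1-10)² + (9-1)² + (8+ 7)²)
  = √(36 + 4 + 81 + 64 + 225)
  = √410 = 20.2485

20.2485


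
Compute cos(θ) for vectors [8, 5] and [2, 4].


A·B = 8·2 + 5·4 = 36
‖A‖ = √89 = 9.434, ‖B‖ = √20 = 4.4721
cos = 36/(√89·√20) = 36/√1780 = 0.8533

0.8533


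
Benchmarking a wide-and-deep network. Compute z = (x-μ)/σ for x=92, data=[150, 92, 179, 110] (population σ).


μ = 132.75, σ = 33.966
z = (92 - 132.75)/33.966 = -1.1997

-1.1997


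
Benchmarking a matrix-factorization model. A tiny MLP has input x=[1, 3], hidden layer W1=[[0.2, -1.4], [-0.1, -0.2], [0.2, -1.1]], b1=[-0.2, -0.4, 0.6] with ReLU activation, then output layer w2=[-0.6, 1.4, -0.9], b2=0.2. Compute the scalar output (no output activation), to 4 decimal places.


z1[0] = (0.2)·(1) + (-1.4)·(3) - 0.2 = -4.2
z1[1] = (-0.1)·(1) + (-0.2)·(3) - 0.4 = -1.1
z1[2] = (0.2)·(1) + (-1.1)·(3) + 0.6 = -2.5
h = ReLU(z1) = [0.0, 0.0, 0.0]
output = (-0.6)·(0.0) + (1.4)·(0.0) + (-0.9)·(0.0) + 0.2 = 0.2

0.2


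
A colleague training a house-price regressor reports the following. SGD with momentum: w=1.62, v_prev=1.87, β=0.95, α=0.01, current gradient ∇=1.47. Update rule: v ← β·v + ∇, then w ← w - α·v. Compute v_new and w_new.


v_new = 0.95·1.87 + 1.47 = 1.7765 + 1.47 = 3.2465
w_new = 1.62 - 0.01·3.2465 = 1.62 - 0.032465 = 1.587535

v_new=3.2465, w_new=1.587535


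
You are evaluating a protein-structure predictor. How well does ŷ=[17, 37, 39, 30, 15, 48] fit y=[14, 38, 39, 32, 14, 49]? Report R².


ȳ = 31
SS_res = Σ(y-ŷ)² = 16
SS_tot = Σ(y-ȳ)² = 1016
R² = 1 - SS_res/SS_tot = 1 - 0.0157 = 0.9843

0.9843


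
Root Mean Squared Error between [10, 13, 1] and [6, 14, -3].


MSE = 33/3 = 11
RMSE = √(33/3) = 3.3166

3.3166


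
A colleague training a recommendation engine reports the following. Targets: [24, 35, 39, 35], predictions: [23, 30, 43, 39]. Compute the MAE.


Absolute errors: |24-23|=1, |35-30|=5, |39-43|=4, |35-39|=4
Sum = 14
MAE = 14/4 = 7/2

7/2


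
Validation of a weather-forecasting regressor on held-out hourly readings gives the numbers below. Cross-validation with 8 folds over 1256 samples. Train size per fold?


Fold size = 1256/8 = 157
Training per fold = 1256 - 157 = 1099

1099


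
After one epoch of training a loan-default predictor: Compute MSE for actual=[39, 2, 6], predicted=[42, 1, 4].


Squared errors: (39-42)²=9, (2-1)²=1, (6-4)²=4
Sum = 14
MSE = 14/3 = 14/3

14/3


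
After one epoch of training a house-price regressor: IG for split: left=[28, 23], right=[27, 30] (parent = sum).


Parent = [55, 53], H_parent = 0.9998
H_left = 0.9931 (n=51), H_right = 0.998 (n=57)
H_children = (51/108)·0.9931 + (57/108)·0.998 = 0.9957
IG = 0.9998 - 0.9957 = 0.0041

0.0041


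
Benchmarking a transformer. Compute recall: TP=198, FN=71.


Recall = TP/(TP+FN)
= 198/(198+71)
= 198/269 = 73.61%

73.61%


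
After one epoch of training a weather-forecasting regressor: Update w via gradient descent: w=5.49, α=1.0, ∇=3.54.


w_new = w - α·∇
= 5.49 - 1.0·3.54
= 5.49 - 3.54
= 1.95

1.95


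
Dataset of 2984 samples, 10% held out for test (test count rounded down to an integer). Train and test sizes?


Test = ⌊2984·10/100⌋ = 298
Train = 2984 - 298 = 2686

Train: 2686, Test: 298


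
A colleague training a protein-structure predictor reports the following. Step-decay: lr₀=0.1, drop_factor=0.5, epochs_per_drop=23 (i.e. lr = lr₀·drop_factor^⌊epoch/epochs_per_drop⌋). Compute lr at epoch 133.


n_drops = ⌊133/23⌋ = 5
lr = 0.1·0.5^5 = 0.1·0.03125 = 0.003125

0.003125


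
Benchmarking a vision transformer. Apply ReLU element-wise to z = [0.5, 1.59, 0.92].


ReLU(0.5) = max(0, 0.5) = 0.5
ReLU(1.59) = max(0, 1.59) = 1.59
ReLU(0.92) = max(0, 0.92) = 0.92
result = [0.5, 1.59, 0.92]

[0.5, 1.59, 0.92]


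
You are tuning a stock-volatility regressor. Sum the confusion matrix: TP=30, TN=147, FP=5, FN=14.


Total = TP + TN + FP + FN
= 30 + 147 + 5 + 14
= 196
(Predicted positive: 35, predicted negative: 161)

196


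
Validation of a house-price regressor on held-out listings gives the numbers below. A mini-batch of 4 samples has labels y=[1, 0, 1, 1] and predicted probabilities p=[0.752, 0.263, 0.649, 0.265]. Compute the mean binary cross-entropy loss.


L[0] = -ln(0.752) = 0.285
L[1] = -ln(1-0.263) = -ln(0.737) = 0.3052
L[2] = -ln(0.649) = 0.4323
L[3] = -ln(0.265) = 1.328
mean = (0.285 + 0.3052 + 0.4323 + 1.328)/4 = 0.5876

0.5876


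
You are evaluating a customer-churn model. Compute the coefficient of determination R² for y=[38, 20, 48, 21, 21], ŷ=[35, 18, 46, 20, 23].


ȳ = 29.6
SS_res = Σ(y-ŷ)² = 22
SS_tot = Σ(y-ȳ)² = 649.2
R² = 1 - SS_res/SS_tot = 1 - 0.0339 = 0.9661

0.9661


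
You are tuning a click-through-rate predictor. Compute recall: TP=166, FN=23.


Recall = TP/(TP+FN)
= 166/(166+23)
= 166/189 = 87.83%

87.83%


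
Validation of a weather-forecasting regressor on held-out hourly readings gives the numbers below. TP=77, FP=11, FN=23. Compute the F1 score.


Precision = 77/88 = 0.875
Recall = 77/100 = 0.77
F1 = 2·P·R/(P+R) = 2·TP/(2·TP+FP+FN) = 154/(154+11+23) = 154/188 = 0.8191

0.8191


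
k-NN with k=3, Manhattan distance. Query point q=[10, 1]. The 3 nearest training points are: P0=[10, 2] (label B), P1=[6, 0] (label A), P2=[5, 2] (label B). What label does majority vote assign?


d(q,P0) = 1  (label B)
d(q,P1) = 5  (label A)
d(q,P2) = 6  (label B)
Votes: A=1, B=2
Majority → B

B


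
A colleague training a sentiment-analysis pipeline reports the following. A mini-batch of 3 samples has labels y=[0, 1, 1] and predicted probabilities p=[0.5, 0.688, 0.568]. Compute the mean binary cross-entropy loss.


L[0] = -ln(1-0.5) = -ln(0.5) = 0.6931
L[1] = -ln(0.688) = 0.374
L[2] = -ln(0.568) = 0.5656
mean = (0.6931 + 0.374 + 0.5656)/3 = 0.5442

0.5442


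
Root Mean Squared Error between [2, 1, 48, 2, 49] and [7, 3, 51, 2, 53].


MSE = 54/5 = 10.8
RMSE = √(54/5) = 3.2863

3.2863


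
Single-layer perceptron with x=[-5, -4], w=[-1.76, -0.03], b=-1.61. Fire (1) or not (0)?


z = (-5)·(-1.76) + (-4)·(-0.03) - 1.61
  = 7.31
step(z) = 1 (z≥0)

1


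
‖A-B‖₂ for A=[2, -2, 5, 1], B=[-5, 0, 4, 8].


d = √((2+ 5)² + (-2-0)² + (5-4)² + (1-8)²)
  = √(49 + 4 + 1 + 49)
  = √103 = 10.1489

10.1489


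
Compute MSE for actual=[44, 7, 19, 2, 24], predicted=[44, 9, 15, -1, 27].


Squared errors: (44-44)²=0, (7-9)²=4, (19-15)²=16, (2+ 1)²=9, (24-27)²=9
Sum = 38
MSE = 38/5 = 38/5

38/5


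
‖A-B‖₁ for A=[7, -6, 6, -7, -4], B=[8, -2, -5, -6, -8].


d = |7-8| + |-6+ 2| + |6+ 5| + |-7+ 6| + |-4+ 8|
  = 1 + 4 + 11 + 1 + 4
  = 21

21


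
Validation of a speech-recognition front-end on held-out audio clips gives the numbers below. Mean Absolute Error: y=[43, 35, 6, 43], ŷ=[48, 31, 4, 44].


Absolute errors: |43-48|=5, |35-31|=4, |6-4|=2, |43-44|=1
Sum = 12
MAE = 12/4 = 3

3


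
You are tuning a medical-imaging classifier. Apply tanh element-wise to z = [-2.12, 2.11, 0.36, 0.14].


tanh(-2.12) = -0.9716
tanh(2.11) = 0.971
tanh(0.36) = 0.3452
tanh(0.14) = 0.1391
result = [-0.9716, 0.971, 0.3452, 0.1391]

[-0.9716, 0.971, 0.3452, 0.1391]


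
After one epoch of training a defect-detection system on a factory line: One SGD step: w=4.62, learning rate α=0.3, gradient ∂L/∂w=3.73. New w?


w_new = w - α·∇
= 4.62 - 0.3·3.73
= 4.62 - 1.119
= 3.501

3.501


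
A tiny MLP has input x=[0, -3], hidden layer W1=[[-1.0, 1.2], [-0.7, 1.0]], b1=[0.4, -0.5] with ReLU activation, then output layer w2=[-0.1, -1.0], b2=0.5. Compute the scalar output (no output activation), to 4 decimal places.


z1[0] = (-1.0)·(0) + (1.2)·(-3) + 0.4 = -3.2
z1[1] = (-0.7)·(0) + (1.0)·(-3) - 0.5 = -3.5
h = ReLU(z1) = [0.0, 0.0]
output = (-0.1)·(0.0) + (-1.0)·(0.0) + 0.5 = 0.5

0.5


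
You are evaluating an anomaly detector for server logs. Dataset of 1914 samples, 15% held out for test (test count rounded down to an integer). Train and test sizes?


Test = ⌊1914·15/100⌋ = 287
Train = 1914 - 287 = 1627

Train: 1627, Test: 287


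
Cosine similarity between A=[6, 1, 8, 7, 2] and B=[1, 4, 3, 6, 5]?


A·B = 6·1 + 1·4 + 8·3 + 7·6 + 2·5 = 86
‖A‖ = √154 = 12.4097, ‖B‖ = √87 = 9.3274
cos = 86/(√154·√87) = 86/√13398 = 0.743

0.743


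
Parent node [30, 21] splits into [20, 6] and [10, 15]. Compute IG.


Parent = [30, 21], H_parent = 0.9774
H_left = 0.7793 (n=26), H_right = 0.971 (n=25)
H_children = (26/51)·0.7793 + (25/51)·0.971 = 0.8733
IG = 0.9774 - 0.8733 = 0.1041

0.1041


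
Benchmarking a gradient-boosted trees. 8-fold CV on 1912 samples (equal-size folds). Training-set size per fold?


Fold size = 1912/8 = 239
Training per fold = 1912 - 239 = 1673

1673


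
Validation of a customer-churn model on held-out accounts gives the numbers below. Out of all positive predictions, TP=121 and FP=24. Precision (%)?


Precision = TP/(TP+FP)
= 121/(121+24)
= 121/145 = 83.45%

83.45%


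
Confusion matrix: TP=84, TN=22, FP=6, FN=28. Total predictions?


Total = TP + TN + FP + FN
= 84 + 22 + 6 + 28
= 140
(Predicted positive: 90, predicted negative: 50)

140


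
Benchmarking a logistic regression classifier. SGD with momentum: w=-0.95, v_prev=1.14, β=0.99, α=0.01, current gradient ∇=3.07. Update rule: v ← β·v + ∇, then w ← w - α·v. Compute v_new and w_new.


v_new = 0.99·1.14 + 3.07 = 1.1286 + 3.07 = 4.1986
w_new = -0.95 - 0.01·4.1986 = -0.95 - 0.041986 = -0.991986

v_new=4.1986, w_new=-0.991986


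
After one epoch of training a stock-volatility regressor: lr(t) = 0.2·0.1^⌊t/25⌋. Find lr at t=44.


n_drops = ⌊44/25⌋ = 1
lr = 0.2·0.1^1 = 0.2·0.1 = 0.02

0.02


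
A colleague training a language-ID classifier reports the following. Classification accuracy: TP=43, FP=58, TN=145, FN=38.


Accuracy = (TP+TN)/(TP+TN+FP+FN)
= (43+145)/(284)
= 188/284 = 66.2%

66.2%


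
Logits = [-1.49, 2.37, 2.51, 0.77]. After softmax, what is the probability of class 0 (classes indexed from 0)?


Exponentials: e^-1.49=0.2254, e^2.37=10.6974, e^2.51=12.3049, e^0.77=2.1598
Sum = 25.3875
Softmax = [0.0089, 0.4214, 0.4847, 0.0851]
p[0] = 0.2254/25.3875 = 0.0089

0.0089


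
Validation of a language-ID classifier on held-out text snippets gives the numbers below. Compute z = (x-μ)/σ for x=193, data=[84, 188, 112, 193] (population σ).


μ = 144.25, σ = 47.3306
z = (193 - 144.25)/47.3306 = 1.03

1.03


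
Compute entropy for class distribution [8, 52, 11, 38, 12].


Probabilities: [8/121, 52/121, 11/121, 38/121, 12/121] ≈ [0.0661, 0.4298, 0.0909, 0.314, 0.0992]
H = -((8/121)·log₂(8/121) + (52/121)·log₂(52/121) + (11/121)·log₂(11/121) + (38/121)·log₂(38/121) + (12/121)·log₂(12/121))
  = 1.9526 bits

1.9526 bits


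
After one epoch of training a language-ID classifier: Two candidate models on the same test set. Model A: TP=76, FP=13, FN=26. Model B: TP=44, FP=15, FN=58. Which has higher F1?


Model A: P=76/89=0.8539, R=76/102=0.7451, F1=2PR/(P+R)=2TP/(2TP+FP+FN)=152/191=0.7958
Model B: P=44/59=0.7458, R=44/102=0.4314, F1=2PR/(P+R)=2TP/(2TP+FP+FN)=88/161=0.5466
0.7958 > 0.5466 → Model A

Model A


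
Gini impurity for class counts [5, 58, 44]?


Probabilities: [5/107, 58/107, 44/107] ≈ [0.0467, 0.5421, 0.4112]
Σpᵢ² = (25 + 3364 + 1936)/107² = 5325/11449
Gini = 1 - Σpᵢ² = 1 - 5325/11449 = 0.5349

0.5349


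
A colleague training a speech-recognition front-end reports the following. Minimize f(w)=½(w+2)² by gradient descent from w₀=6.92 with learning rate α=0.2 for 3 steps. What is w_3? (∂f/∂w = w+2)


step 1: grad = 6.92+2 = 8.92; w = 6.92 - 0.2·(8.92) = 5.136
step 2: grad = 5.136+2 = 7.136; w = 5.136 - 0.2·(7.136) = 3.7088
step 3: grad = 3.7088+2 = 5.7088; w = 3.7088 - 0.2·(5.7088) = 2.56704

2.56704


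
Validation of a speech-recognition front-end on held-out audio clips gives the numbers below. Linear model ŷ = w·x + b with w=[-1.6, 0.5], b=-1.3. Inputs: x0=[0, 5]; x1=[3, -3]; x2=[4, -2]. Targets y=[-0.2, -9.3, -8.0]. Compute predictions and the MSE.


ŷ0 = (-1.6)·(0) + (0.5)·(5) - 1.3 = 1.2
ŷ1 = (-1.6)·(3) + (0.5)·(-3) - 1.3 = -7.6
ŷ2 = (-1.6)·(4) + (0.5)·(-2) - 1.3 = -8.7
errors² = [1.96, 2.89, 0.49]
MSE = 5.3400/3 = 1.78

1.78


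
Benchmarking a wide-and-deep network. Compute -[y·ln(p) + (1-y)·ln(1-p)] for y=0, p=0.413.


BCE = -[y·ln(p) + (1-y)·ln(1-p)]
= -0 - 1·ln(1-0.413)
= -ln(0.587) = 0.5327

0.5327


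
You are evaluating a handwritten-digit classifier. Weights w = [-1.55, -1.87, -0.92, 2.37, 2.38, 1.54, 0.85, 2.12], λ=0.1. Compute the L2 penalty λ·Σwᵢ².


‖w‖₂² = (-1.55)² + (-1.87)² + (-0.92)² + (2.37)² + (2.38)² + (1.54)² + (0.85)² + (2.12)²
     = 2.4025 + 3.4969 + 0.8464 + 5.6169 + 5.6644 + 2.3716 + 0.7225 + 4.4944
     = 25.6156
λ·‖w‖₂² = 0.1·25.6156 = 2.56156

2.56156


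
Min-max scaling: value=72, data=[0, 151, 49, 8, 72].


min=0, max=151
(72-0)/(151-0) = 72/151 = 0.4768

0.4768


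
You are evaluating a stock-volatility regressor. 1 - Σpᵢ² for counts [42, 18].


Probabilities: [42/60, 18/60] ≈ [0.7, 0.3]
Σpᵢ² = (1764 + 324)/60² = 2088/3600
Gini = 1 - Σpᵢ² = 1 - 2088/3600 = 0.42

0.42


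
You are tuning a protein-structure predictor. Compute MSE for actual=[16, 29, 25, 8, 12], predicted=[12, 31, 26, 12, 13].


Squared errors: (16-12)²=16, (29-31)²=4, (25-26)²=1, (8-12)²=16, (12-13)²=1
Sum = 38
MSE = 38/5 = 38/5

38/5


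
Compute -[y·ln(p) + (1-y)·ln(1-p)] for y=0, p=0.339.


BCE = -[y·ln(p) + (1-y)·ln(1-p)]
= -0 - 1·ln(1-0.339)
= -ln(0.661) = 0.414

0.414


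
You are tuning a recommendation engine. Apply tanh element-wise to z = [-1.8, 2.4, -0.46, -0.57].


tanh(-1.8) = -0.9468
tanh(2.4) = 0.9837
tanh(-0.46) = -0.4301
tanh(-0.57) = -0.5154
result = [-0.9468, 0.9837, -0.4301, -0.5154]

[-0.9468, 0.9837, -0.4301, -0.5154]


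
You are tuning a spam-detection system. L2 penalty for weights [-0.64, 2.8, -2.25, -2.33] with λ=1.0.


‖w‖₂² = (-0.64)² + (2.8)² + (-2.25)² + (-2.33)²
     = 0.4096 + 7.84 + 5.0625 + 5.4289
     = 18.741
λ·‖w‖₂² = 1.0·18.741 = 18.741

18.741


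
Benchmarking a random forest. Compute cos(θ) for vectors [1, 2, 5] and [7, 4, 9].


A·B = 1·7 + 2·4 + 5·9 = 60
‖A‖ = √30 = 5.4772, ‖B‖ = √146 = 12.083
cos = 60/(√30·√146) = 60/√4380 = 0.9066

0.9066


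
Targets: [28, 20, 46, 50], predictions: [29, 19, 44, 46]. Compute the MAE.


Absolute errors: |28-29|=1, |20-19|=1, |46-44|=2, |50-46|=4
Sum = 8
MAE = 8/4 = 2

2


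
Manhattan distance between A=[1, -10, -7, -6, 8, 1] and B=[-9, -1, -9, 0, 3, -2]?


d = |1+ 9| + |-10+ 1| + |-7+ 9| + |-6-0| + |8-3| + |1+ 2|
  = 10 + 9 + 2 + 6 + 5 + 3
  = 35

35


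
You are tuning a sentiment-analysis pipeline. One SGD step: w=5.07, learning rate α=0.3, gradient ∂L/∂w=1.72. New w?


w_new = w - α·∇
= 5.07 - 0.3·1.72
= 5.07 - 0.516
= 4.554

4.554


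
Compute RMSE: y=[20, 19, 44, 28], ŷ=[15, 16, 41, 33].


MSE = 68/4 = 17
RMSE = √(68/4) = 4.1231

4.1231


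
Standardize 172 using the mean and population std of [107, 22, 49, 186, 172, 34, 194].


μ = 109.1429, σ = 69.612
z = (172 - 109.1429)/69.612 = 0.903

0.903


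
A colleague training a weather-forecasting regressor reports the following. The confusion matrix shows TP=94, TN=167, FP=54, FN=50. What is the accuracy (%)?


Accuracy = (TP+TN)/(TP+TN+FP+FN)
= (94+167)/(365)
= 261/365 = 71.51%

71.51%


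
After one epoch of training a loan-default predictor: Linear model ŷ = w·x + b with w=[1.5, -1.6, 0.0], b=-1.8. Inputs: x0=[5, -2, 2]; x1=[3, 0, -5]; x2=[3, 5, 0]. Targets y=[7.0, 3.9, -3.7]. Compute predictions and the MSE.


ŷ0 = (1.5)·(5) + (-1.6)·(-2) + (0.0)·(2) - 1.8 = 8.9
ŷ1 = (1.5)·(3) + (-1.6)·(0) + (0.0)·(-5) - 1.8 = 2.7
ŷ2 = (1.5)·(3) + (-1.6)·(5) + (0.0)·(0) - 1.8 = -5.3
errors² = [3.61, 1.44, 2.56]
MSE = 7.6100/3 = 2.5367

2.5367


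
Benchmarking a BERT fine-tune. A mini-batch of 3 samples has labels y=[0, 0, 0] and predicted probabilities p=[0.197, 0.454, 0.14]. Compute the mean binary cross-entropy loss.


L[0] = -ln(1-0.197) = -ln(0.803) = 0.2194
L[1] = -ln(1-0.454) = -ln(0.546) = 0.6051
L[2] = -ln(1-0.14) = -ln(0.86) = 0.1508
mean = (0.2194 + 0.6051 + 0.1508)/3 = 0.3251

0.3251


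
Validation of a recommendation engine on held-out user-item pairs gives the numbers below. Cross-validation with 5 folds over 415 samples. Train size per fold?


Fold size = 415/5 = 83
Training per fold = 415 - 83 = 332

332


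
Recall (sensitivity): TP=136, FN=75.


Recall = TP/(TP+FN)
= 136/(136+75)
= 136/211 = 64.45%

64.45%


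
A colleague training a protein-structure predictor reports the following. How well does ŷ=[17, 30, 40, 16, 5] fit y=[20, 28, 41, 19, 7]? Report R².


ȳ = 23
SS_res = Σ(y-ŷ)² = 27
SS_tot = Σ(y-ȳ)² = 630
R² = 1 - SS_res/SS_tot = 1 - 0.0429 = 0.9571

0.9571


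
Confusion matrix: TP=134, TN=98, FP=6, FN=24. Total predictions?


Total = TP + TN + FP + FN
= 134 + 98 + 6 + 24
= 262
(Predicted positive: 140, predicted negative: 122)

262


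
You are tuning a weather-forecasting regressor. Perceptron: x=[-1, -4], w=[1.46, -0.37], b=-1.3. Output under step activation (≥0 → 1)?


z = (-1)·(1.46) + (-4)·(-0.37) - 1.3
  = -1.28
step(z) = 0 (z<0)

0


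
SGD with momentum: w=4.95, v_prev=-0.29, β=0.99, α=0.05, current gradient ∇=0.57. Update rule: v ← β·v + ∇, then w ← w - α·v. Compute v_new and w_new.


v_new = 0.99·-0.29 + 0.57 = -0.2871 + 0.57 = 0.2829
w_new = 4.95 - 0.05·0.2829 = 4.95 - 0.014145 = 4.935855

v_new=0.2829, w_new=4.935855


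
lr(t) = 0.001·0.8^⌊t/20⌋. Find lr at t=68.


n_drops = ⌊68/20⌋ = 3
lr = 0.001·0.8^3 = 0.001·0.512 = 0.000512

0.000512


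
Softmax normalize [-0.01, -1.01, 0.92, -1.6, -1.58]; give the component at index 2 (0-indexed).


Exponentials: e^-0.01=0.99, e^-1.01=0.3642, e^0.92=2.5093, e^-1.6=0.2019, e^-1.58=0.206
Sum = 4.2714
Softmax = [0.2318, 0.0853, 0.5875, 0.0473, 0.0482]
p[2] = 2.5093/4.2714 = 0.5875

0.5875


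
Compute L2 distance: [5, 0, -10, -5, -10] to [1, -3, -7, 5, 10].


d = √((5-1)² + (0+ 3)² + (-10+ 7)² + (-5-5)² + (-10-10)²)
  = √(16 + 9 + 9 + 100 + 400)
  = √534 = 23.1084

23.1084


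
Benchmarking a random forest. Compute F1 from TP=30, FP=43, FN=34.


Precision = 30/73 = 0.411
Recall = 30/64 = 0.4688
F1 = 2·P·R/(P+R) = 2·TP/(2·TP+FP+FN) = 60/(60+43+34) = 60/137 = 0.438

0.438


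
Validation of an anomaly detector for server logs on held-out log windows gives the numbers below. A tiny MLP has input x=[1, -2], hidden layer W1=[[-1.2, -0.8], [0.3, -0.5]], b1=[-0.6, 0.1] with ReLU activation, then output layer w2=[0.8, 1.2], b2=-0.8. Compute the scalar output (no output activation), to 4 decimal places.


z1[0] = (-1.2)·(1) + (-0.8)·(-2) - 0.6 = -0.2
z1[1] = (0.3)·(1) + (-0.5)·(-2) + 0.1 = 1.4
h = ReLU(z1) = [0.0, 1.4]
output = (0.8)·(0.0) + (1.2)·(1.4) - 0.8 = 0.88

0.88


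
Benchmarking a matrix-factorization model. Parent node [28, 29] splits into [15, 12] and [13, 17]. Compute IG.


Parent = [28, 29], H_parent = 0.9998
H_left = 0.9911 (n=27), H_right = 0.9871 (n=30)
H_children = (27/57)·0.9911 + (30/57)·0.9871 = 0.989
IG = 0.9998 - 0.989 = 0.0108

0.0108


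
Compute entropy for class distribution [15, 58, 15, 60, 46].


Probabilities: [15/194, 58/194, 15/194, 60/194, 46/194] ≈ [0.0773, 0.299, 0.0773, 0.3093, 0.2371]
H = -((15/194)·log₂(15/194) + (58/194)·log₂(58/194) + (15/194)·log₂(15/194) + (60/194)·log₂(60/194) + (46/194)·log₂(46/194))
  = 2.1078 bits

2.1078 bits


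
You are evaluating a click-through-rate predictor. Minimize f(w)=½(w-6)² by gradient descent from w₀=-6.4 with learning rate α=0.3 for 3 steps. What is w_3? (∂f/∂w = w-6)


step 1: grad = -6.4-6 = -12.4; w = -6.4 - 0.3·(-12.4) = -2.68
step 2: grad = -2.68-6 = -8.68; w = -2.68 - 0.3·(-8.68) = -0.076
step 3: grad = -0.076-6 = -6.076; w = -0.076 - 0.3·(-6.076) = 1.7468

1.7468


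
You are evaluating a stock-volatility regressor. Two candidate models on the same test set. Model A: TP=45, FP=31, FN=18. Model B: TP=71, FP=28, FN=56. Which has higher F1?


Model A: P=45/76=0.5921, R=45/63=0.7143, F1=2PR/(P+R)=2TP/(2TP+FP+FN)=90/139=0.6475
Model B: P=71/99=0.7172, R=71/127=0.5591, F1=2PR/(P+R)=2TP/(2TP+FP+FN)=142/226=0.6283
0.6475 > 0.6283 → Model A

Model A


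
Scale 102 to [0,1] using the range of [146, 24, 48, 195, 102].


min=24, max=195
(102-24)/(195-24) = 78/171 = 0.4561

0.4561


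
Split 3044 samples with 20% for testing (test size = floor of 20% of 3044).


Test = ⌊3044·20/100⌋ = 608
Train = 3044 - 608 = 2436

Train: 2436, Test: 608


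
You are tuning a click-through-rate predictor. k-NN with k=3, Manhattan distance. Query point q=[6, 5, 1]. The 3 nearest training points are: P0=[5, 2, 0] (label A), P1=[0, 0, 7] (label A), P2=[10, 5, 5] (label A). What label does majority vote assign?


d(q,P0) = 5  (label A)
d(q,P1) = 17  (label A)
d(q,P2) = 8  (label A)
Votes: A=3, B=0
Majority → A

A


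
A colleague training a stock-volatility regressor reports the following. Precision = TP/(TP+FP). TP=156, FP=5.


Precision = TP/(TP+FP)
= 156/(156+5)
= 156/161 = 96.89%

96.89%


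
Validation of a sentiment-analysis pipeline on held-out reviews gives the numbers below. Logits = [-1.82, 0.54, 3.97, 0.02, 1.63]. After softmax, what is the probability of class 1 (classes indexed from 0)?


Exponentials: e^-1.82=0.162, e^0.54=1.716, e^3.97=52.9845, e^0.02=1.0202, e^1.63=5.1039
Sum = 60.9866
Softmax = [0.0027, 0.0281, 0.8688, 0.0167, 0.0837]
p[1] = 1.716/60.9866 = 0.0281

0.0281


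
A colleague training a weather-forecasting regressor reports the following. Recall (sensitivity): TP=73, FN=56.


Recall = TP/(TP+FN)
= 73/(73+56)
= 73/129 = 56.59%

56.59%


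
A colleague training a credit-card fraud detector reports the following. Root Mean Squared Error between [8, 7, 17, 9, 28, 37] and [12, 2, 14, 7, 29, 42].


MSE = 80/6 = 13.3333
RMSE = √(80/6) = 3.6515

3.6515


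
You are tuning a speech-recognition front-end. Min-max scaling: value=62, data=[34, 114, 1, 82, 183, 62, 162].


min=1, max=183
(62-1)/(183-1) = 61/182 = 0.3352

0.3352


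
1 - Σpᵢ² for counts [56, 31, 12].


Probabilities: [56/99, 31/99, 12/99] ≈ [0.5657, 0.3131, 0.1212]
Σpᵢ² = (3136 + 961 + 144)/99² = 4241/9801
Gini = 1 - Σpᵢ² = 1 - 4241/9801 = 0.5673

0.5673


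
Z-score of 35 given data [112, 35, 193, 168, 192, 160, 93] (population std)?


μ = 136.1429, σ = 54.2624
z = (35 - 136.1429)/54.2624 = -1.864

-1.864


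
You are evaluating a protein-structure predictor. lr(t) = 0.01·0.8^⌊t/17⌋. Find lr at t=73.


n_drops = ⌊73/17⌋ = 4
lr = 0.01·0.8^4 = 0.01·0.4096 = 0.004096

0.004096


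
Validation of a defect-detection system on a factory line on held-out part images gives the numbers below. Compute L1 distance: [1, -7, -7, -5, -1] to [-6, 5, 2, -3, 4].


d = |1+ 6| + |-7-5| + |-7-2| + |-5+ 3| + |-1-4|
  = 7 + 12 + 9 + 2 + 5
  = 35

35


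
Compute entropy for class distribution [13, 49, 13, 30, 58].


Probabilities: [13/163, 49/163, 13/163, 30/163, 58/163] ≈ [0.0798, 0.3006, 0.0798, 0.184, 0.3558]
H = -((13/163)·log₂(13/163) + (49/163)·log₂(49/163) + (13/163)·log₂(13/163) + (30/163)·log₂(30/163) + (58/163)·log₂(58/163))
  = 2.0831 bits

2.0831 bits
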